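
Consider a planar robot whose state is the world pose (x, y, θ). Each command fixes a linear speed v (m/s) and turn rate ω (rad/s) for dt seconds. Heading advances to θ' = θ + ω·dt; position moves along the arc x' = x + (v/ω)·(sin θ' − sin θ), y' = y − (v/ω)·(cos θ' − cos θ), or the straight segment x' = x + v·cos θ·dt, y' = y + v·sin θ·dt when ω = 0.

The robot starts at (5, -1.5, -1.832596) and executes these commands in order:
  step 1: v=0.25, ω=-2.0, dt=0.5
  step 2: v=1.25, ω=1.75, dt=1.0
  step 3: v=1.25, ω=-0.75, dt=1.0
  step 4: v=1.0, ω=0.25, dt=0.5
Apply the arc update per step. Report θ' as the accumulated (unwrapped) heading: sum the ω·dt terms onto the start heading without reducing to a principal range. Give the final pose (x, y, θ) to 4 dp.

step 1: θ'=-2.8326 (R=-0.1250) → pose (4.9173, -1.5867, -2.8326)
step 2: θ'=-1.0826 (R=0.7143) → pose (4.5036, -2.6022, -1.0826)
step 3: θ'=-1.8326 (R=-1.6667) → pose (4.6416, -3.8153, -1.8326)
step 4: θ'=-1.7076 (R=4.0000) → pose (4.5426, -4.3051, -1.7076)

(4.5426, -4.3051, -1.7076)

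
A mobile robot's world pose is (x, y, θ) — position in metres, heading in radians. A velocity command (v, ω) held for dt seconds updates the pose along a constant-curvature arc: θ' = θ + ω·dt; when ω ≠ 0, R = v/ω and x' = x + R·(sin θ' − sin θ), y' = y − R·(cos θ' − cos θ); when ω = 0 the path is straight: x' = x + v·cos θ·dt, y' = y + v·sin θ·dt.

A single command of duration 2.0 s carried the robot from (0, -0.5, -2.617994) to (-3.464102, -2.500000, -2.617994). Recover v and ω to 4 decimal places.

v = 2.0000, ω = 0.0000

Δθ = -2.617994 − -2.617994 = 0.000000
ω = Δθ/dt = 0.000000/2.0 = 0.0000
ω = 0 → v = (Δx·cos θ + Δy·sin θ)/dt = 2.0000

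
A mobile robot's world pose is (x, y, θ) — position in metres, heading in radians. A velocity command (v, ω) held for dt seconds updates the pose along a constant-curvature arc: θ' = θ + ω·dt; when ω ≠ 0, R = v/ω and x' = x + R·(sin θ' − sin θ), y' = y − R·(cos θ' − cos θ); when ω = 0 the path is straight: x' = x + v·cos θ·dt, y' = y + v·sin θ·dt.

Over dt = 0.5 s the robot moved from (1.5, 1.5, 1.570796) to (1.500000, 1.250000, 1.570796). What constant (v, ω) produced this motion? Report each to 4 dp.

Δθ = 1.570796 − 1.570796 = 0.000000
ω = Δθ/dt = 0.000000/0.5 = 0.0000
ω = 0 → v = (Δx·cos θ + Δy·sin θ)/dt = -0.5000

v = -0.5000, ω = 0.0000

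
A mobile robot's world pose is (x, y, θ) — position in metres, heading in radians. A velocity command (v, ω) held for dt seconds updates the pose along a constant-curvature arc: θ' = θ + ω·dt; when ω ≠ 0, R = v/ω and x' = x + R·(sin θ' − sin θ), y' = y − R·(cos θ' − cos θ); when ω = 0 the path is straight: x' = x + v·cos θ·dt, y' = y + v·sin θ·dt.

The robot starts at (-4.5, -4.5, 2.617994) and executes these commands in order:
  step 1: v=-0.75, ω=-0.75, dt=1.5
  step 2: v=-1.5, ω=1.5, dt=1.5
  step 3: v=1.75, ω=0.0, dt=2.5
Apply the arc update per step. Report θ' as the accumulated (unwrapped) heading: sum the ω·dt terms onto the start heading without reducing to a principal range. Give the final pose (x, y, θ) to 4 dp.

step 1: θ'=1.4930 (R=1.0000) → pose (-4.0030, -5.4437, 1.4930)
step 2: θ'=3.7430 (R=-1.0000) → pose (-2.4403, -6.3460, 3.7430)
step 3: θ'=3.7430 (straight) → pose (-6.0476, -8.8214, 3.7430)

(-6.0476, -8.8214, 3.7430)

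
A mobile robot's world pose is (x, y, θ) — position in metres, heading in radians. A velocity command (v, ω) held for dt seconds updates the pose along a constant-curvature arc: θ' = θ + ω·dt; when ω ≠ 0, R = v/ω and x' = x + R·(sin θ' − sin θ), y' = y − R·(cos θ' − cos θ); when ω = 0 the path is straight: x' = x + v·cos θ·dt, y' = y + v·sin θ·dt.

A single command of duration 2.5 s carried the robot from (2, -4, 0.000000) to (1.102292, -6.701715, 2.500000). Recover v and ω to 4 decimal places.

Δθ = 2.500000 − 0.000000 = 2.500000
ω = Δθ/dt = 2.500000/2.5 = 1.0000
R = −Δy/(cos θ' − cos θ) = -1.5000
v = R·ω = -1.5000·1.0000 = -1.5000

v = -1.5000, ω = 1.0000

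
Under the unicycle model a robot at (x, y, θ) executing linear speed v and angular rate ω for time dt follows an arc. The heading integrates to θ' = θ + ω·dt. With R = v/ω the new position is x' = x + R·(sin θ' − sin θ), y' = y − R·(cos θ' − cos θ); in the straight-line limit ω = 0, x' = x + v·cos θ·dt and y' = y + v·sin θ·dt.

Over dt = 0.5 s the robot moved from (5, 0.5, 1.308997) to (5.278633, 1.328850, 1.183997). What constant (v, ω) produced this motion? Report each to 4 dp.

v = 1.7500, ω = -0.2500

Δθ = 1.183997 − 1.308997 = -0.125000
ω = Δθ/dt = -0.125000/0.5 = -0.2500
R = −Δy/(cos θ' − cos θ) = -7.0000
v = R·ω = -7.0000·-0.2500 = 1.7500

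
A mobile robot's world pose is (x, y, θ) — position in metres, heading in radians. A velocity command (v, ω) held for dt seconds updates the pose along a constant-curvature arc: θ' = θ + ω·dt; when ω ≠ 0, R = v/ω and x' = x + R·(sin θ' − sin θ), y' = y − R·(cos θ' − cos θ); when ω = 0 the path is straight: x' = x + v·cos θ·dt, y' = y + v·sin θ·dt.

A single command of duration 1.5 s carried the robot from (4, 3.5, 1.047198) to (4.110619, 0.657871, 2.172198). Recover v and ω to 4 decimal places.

v = -2.0000, ω = 0.7500

Δθ = 2.172198 − 1.047198 = 1.125000
ω = Δθ/dt = 1.125000/1.5 = 0.7500
R = −Δy/(cos θ' − cos θ) = -2.6667
v = R·ω = -2.6667·0.7500 = -2.0000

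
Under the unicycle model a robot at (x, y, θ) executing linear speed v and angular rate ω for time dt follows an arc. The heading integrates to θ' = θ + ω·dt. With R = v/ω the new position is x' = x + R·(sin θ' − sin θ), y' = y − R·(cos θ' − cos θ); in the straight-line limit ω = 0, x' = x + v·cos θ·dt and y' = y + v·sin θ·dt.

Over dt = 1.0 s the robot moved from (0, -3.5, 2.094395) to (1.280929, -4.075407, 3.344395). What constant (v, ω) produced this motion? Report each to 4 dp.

Δθ = 3.344395 − 2.094395 = 1.250000
ω = Δθ/dt = 1.250000/1.0 = 1.2500
R = Δx/(sin θ' − sin θ) = -1.2000
v = R·ω = -1.2000·1.2500 = -1.5000

v = -1.5000, ω = 1.2500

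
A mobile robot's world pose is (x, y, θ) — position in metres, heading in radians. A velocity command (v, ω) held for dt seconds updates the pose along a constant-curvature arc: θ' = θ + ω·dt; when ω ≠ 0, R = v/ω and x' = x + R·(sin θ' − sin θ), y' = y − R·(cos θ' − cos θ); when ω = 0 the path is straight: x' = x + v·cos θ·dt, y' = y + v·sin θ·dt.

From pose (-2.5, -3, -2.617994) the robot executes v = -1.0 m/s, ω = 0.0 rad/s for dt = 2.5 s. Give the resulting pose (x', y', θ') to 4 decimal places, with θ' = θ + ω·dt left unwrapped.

(-0.3349, -1.7500, -2.6180)

θ' = -2.6180 + 0.0·2.5 = -2.6180
ω = 0 → straight: x' = -2.5 + -1.0·cos(-2.6180)·2.5 = -0.3349
y' = -3 + -1.0·sin(-2.6180)·2.5 = -1.7500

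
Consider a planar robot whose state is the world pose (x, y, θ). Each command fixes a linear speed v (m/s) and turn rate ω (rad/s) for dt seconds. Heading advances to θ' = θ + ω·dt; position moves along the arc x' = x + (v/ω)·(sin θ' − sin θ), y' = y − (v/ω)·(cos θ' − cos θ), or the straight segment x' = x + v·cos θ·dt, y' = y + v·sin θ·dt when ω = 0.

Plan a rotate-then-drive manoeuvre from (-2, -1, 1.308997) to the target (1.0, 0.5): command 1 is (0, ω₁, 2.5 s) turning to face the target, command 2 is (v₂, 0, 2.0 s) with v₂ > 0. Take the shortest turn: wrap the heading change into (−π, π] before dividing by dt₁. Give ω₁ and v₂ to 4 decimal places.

heading to target = atan2(0.5−-1, 1−-2) = 0.4636
Δθ = wrap(0.4636 − 1.3090) = -0.8453; ω₁ = Δθ/dt₁ = -0.3381
distance = √((1−-2)² + (0.5−-1)²) = 3.3541; v₂ = distance/dt₂ = 1.6771

ω₁ = -0.3381, v₂ = 1.6771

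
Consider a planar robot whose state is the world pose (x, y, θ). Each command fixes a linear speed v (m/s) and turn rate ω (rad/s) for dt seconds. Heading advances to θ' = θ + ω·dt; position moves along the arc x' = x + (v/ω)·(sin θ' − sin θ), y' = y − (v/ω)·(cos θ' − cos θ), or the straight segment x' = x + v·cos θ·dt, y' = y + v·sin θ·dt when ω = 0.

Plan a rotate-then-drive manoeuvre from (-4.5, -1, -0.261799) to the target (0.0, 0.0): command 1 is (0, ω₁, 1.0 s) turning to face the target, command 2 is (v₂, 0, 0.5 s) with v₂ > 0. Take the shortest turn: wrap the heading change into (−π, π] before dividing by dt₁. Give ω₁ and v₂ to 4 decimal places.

heading to target = atan2(0−-1, 0−-4.5) = 0.2187
Δθ = wrap(0.2187 − -0.2618) = 0.4805; ω₁ = Δθ/dt₁ = 0.4805
distance = √((0−-4.5)² + (0−-1)²) = 4.6098; v₂ = distance/dt₂ = 9.2195

ω₁ = 0.4805, v₂ = 9.2195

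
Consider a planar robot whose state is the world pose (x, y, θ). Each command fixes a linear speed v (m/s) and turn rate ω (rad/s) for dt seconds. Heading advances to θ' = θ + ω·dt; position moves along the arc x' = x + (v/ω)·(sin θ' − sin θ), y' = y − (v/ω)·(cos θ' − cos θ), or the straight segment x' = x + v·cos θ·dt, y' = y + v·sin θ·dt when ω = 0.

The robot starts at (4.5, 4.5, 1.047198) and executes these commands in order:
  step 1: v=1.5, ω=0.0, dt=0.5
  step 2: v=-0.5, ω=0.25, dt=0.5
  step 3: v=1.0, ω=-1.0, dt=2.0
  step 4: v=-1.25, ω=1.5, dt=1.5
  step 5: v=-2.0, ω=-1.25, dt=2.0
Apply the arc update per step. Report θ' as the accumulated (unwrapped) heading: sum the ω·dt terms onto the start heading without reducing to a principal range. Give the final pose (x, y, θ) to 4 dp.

(1.9922, 4.2534, -1.0778)

step 1: θ'=1.0472 (straight) → pose (4.8750, 5.1495, 1.0472)
step 2: θ'=1.1722 (R=-2.0000) → pose (4.7638, 4.9258, 1.1722)
step 3: θ'=-0.8278 (R=-1.0000) → pose (6.4219, 5.2141, -0.8278)
step 4: θ'=1.4222 (R=-0.8333) → pose (4.9840, 4.7738, 1.4222)
step 5: θ'=-1.0778 (R=1.6000) → pose (1.9922, 4.2534, -1.0778)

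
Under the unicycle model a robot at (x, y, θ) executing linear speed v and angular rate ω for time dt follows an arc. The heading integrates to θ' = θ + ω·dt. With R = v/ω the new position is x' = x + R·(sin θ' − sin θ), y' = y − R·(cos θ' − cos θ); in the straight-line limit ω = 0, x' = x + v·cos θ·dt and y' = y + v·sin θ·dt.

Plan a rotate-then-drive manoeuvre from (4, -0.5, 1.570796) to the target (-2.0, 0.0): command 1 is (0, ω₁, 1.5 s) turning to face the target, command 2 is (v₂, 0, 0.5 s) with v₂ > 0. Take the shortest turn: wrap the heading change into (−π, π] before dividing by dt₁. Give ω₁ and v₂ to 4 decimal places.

ω₁ = 0.9918, v₂ = 12.0416

heading to target = atan2(0−-0.5, -2−4) = 3.0585
Δθ = wrap(3.0585 − 1.5708) = 1.4877; ω₁ = Δθ/dt₁ = 0.9918
distance = √((-2−4)² + (0−-0.5)²) = 6.0208; v₂ = distance/dt₂ = 12.0416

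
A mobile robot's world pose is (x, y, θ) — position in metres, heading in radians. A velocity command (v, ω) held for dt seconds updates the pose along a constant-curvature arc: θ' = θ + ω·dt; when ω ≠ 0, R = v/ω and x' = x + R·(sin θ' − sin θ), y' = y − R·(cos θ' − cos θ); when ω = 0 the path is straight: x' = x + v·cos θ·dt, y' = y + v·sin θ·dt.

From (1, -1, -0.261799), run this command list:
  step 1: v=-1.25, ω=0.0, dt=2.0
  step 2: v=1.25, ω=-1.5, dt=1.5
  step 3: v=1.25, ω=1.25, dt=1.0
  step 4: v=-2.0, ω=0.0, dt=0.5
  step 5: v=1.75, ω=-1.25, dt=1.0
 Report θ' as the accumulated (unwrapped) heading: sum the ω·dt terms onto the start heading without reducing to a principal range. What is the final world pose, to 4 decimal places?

(-2.3166, -3.5481, -2.5118)

step 1: θ'=-0.2618 (straight) → pose (-1.4148, -0.3530, -0.2618)
step 2: θ'=-2.5118 (R=-0.8333) → pose (-1.1397, -1.8313, -2.5118)
step 3: θ'=-1.2618 (R=1.0000) → pose (-1.5033, -2.9436, -1.2618)
step 4: θ'=-1.2618 (straight) → pose (-1.8074, -1.9910, -1.2618)
step 5: θ'=-2.5118 (R=-1.4000) → pose (-2.3166, -3.5481, -2.5118)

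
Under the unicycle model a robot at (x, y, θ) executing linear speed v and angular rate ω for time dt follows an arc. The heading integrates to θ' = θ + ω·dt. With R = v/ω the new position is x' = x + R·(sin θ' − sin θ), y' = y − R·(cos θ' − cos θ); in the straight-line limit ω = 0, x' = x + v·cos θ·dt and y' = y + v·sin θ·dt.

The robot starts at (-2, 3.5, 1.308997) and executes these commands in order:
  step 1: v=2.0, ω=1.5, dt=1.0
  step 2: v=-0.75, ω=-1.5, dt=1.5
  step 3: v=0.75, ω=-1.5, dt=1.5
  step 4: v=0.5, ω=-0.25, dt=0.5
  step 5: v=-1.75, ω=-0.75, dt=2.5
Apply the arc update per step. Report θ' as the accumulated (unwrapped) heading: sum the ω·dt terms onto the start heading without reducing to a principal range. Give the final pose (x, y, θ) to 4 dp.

(1.4475, 4.9028, -3.6910)

step 1: θ'=2.8090 (R=1.3333) → pose (-2.8526, 5.1054, 2.8090)
step 2: θ'=0.5590 (R=0.5000) → pose (-2.7507, 4.2089, 0.5590)
step 3: θ'=-1.6910 (R=-0.5000) → pose (-1.9891, 3.7250, -1.6910)
step 4: θ'=-1.8160 (R=-2.0000) → pose (-2.0345, 3.4793, -1.8160)
step 5: θ'=-3.6910 (R=2.3333) → pose (1.4475, 4.9028, -3.6910)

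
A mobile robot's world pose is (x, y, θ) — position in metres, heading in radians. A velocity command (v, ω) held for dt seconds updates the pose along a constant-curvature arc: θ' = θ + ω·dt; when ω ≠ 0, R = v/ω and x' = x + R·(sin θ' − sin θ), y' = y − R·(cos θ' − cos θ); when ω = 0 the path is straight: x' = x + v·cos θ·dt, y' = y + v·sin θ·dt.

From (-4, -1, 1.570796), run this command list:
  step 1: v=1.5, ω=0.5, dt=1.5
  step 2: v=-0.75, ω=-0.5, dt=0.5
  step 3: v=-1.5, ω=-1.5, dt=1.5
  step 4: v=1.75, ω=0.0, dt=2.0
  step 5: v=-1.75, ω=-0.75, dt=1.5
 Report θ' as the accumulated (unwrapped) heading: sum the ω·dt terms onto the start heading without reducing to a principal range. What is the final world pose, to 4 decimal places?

step 1: θ'=2.3208 (R=3.0000) → pose (-4.8049, 1.0449, 2.3208)
step 2: θ'=2.0708 (R=1.5000) → pose (-4.5861, 0.7416, 2.0708)
step 3: θ'=-0.1792 (R=1.0000) → pose (-5.6419, -0.7218, -0.1792)
step 4: θ'=-0.1792 (straight) → pose (-2.1980, -1.3457, -0.1792)
step 5: θ'=-1.3042 (R=2.3333) → pose (-4.0330, 0.3356, -1.3042)

(-4.0330, 0.3356, -1.3042)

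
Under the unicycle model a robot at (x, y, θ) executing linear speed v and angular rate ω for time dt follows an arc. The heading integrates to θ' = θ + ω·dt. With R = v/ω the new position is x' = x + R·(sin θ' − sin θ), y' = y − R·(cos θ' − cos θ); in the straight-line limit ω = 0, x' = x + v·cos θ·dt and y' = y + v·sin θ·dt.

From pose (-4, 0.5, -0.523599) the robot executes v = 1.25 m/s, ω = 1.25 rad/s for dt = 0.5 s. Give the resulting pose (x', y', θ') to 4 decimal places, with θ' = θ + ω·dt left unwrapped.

(-3.3988, 0.3712, 0.1014)

θ' = -0.5236 + 1.25·0.5 = 0.1014
R = v/ω = 1.25/1.25 = 1.0000
x' = -4 + 1.0000·(sin 0.1014 − sin -0.5236) = -3.3988
y' = 0.5 − 1.0000·(cos 0.1014 − cos -0.5236) = 0.3712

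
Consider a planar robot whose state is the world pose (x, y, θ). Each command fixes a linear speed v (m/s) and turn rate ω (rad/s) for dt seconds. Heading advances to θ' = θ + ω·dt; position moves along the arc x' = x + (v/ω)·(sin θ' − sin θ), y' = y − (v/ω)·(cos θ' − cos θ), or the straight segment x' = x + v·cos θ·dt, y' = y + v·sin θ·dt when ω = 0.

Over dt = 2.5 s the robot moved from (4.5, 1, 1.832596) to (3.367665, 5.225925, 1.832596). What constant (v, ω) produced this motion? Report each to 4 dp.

Δθ = 1.832596 − 1.832596 = 0.000000
ω = Δθ/dt = 0.000000/2.5 = 0.0000
ω = 0 → v = (Δx·cos θ + Δy·sin θ)/dt = 1.7500

v = 1.7500, ω = 0.0000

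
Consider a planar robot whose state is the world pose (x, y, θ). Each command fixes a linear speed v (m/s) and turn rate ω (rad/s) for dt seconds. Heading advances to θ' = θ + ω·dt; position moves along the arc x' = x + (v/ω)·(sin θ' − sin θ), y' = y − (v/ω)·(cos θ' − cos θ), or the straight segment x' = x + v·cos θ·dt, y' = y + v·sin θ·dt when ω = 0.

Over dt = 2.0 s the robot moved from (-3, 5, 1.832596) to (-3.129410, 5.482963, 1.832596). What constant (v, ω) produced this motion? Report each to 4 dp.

v = 0.2500, ω = 0.0000

Δθ = 1.832596 − 1.832596 = 0.000000
ω = Δθ/dt = 0.000000/2.0 = 0.0000
ω = 0 → v = (Δx·cos θ + Δy·sin θ)/dt = 0.2500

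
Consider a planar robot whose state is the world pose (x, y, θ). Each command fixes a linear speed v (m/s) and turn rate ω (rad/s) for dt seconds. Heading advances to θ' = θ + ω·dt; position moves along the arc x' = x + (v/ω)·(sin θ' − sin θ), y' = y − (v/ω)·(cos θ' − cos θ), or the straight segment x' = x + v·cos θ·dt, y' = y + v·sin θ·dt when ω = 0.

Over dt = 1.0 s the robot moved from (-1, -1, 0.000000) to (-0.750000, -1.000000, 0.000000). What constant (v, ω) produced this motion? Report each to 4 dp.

v = 0.2500, ω = 0.0000

Δθ = 0.000000 − 0.000000 = 0.000000
ω = Δθ/dt = 0.000000/1.0 = 0.0000
ω = 0 → v = (Δx·cos θ + Δy·sin θ)/dt = 0.2500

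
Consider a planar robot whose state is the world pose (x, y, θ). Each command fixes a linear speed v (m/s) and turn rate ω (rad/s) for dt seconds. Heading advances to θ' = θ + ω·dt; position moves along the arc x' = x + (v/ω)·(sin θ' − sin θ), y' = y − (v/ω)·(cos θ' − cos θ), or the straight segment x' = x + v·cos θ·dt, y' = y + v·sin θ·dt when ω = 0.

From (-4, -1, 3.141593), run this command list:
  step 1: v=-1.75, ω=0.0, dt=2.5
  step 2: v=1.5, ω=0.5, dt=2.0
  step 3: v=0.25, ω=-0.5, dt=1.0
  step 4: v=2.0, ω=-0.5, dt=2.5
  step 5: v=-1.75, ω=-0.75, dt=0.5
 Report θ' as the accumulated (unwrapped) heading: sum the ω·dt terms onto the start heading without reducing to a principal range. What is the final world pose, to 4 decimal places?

(-6.4599, -2.6654, 2.0166)

step 1: θ'=3.1416 (straight) → pose (0.3750, -1.0000, 3.1416)
step 2: θ'=4.1416 (R=3.0000) → pose (-2.1494, -2.3791, 4.1416)
step 3: θ'=3.6416 (R=-0.5000) → pose (-2.3304, -2.5477, 3.6416)
step 4: θ'=2.3916 (R=-4.0000) → pose (-6.9747, -1.9642, 2.3916)
step 5: θ'=2.0166 (R=2.3333) → pose (-6.4599, -2.6654, 2.0166)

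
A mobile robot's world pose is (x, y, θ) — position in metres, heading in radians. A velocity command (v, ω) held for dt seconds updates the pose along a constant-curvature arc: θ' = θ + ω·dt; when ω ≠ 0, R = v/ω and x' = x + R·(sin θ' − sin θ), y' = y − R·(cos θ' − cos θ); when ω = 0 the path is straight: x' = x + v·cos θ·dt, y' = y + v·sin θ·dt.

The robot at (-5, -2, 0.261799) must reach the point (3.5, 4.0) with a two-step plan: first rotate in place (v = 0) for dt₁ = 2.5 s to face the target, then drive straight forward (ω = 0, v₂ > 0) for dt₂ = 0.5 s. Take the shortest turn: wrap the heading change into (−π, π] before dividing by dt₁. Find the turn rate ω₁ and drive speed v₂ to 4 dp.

ω₁ = 0.1411, v₂ = 20.8087

heading to target = atan2(4−-2, 3.5−-5) = 0.6147
Δθ = wrap(0.6147 − 0.2618) = 0.3529; ω₁ = Δθ/dt₁ = 0.1411
distance = √((3.5−-5)² + (4−-2)²) = 10.4043; v₂ = distance/dt₂ = 20.8087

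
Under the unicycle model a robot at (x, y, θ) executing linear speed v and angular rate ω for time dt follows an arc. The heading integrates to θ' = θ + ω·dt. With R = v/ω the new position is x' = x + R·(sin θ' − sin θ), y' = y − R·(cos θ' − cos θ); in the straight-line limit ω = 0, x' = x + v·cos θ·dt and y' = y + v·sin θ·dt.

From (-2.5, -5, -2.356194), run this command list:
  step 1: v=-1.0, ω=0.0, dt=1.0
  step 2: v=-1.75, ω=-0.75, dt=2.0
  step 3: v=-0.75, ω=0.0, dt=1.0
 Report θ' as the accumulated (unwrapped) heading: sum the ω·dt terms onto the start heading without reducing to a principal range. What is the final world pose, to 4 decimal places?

(1.9526, -4.6718, -3.8562)

step 1: θ'=-2.3562 (straight) → pose (-1.7929, -4.2929, -2.3562)
step 2: θ'=-3.8562 (R=2.3333) → pose (1.3861, -4.1803, -3.8562)
step 3: θ'=-3.8562 (straight) → pose (1.9526, -4.6718, -3.8562)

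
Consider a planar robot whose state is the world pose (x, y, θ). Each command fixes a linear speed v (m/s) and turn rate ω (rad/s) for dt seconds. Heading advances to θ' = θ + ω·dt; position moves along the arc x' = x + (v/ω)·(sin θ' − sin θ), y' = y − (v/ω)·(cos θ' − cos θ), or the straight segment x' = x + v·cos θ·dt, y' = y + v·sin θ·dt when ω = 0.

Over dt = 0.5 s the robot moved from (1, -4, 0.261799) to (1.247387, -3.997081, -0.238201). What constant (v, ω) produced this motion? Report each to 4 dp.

Δθ = -0.238201 − 0.261799 = -0.500000
ω = Δθ/dt = -0.500000/0.5 = -1.0000
R = Δx/(sin θ' − sin θ) = -0.5000
v = R·ω = -0.5000·-1.0000 = 0.5000

v = 0.5000, ω = -1.0000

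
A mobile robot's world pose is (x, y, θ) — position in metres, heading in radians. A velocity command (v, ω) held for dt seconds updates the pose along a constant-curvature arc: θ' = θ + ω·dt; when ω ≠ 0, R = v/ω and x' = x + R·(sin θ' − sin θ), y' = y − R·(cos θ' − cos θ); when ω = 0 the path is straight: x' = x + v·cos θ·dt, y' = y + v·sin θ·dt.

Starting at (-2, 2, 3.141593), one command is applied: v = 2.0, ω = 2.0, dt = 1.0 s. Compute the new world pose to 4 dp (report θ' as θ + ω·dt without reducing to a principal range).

θ' = 3.1416 + 2.0·1.0 = 5.1416
R = v/ω = 2.0/2.0 = 1.0000
x' = -2 + 1.0000·(sin 5.1416 − sin 3.1416) = -2.9093
y' = 2 − 1.0000·(cos 5.1416 − cos 3.1416) = 0.5839

(-2.9093, 0.5839, 5.1416)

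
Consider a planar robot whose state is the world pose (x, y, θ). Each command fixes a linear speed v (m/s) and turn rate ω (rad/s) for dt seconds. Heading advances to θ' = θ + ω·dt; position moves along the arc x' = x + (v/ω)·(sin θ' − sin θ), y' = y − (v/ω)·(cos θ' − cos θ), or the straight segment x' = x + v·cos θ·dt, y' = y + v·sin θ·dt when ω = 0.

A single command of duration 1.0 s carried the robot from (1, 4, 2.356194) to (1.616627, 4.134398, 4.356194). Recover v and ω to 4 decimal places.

v = -0.7500, ω = 2.0000

Δθ = 4.356194 − 2.356194 = 2.000000
ω = Δθ/dt = 2.000000/1.0 = 2.0000
R = Δx/(sin θ' − sin θ) = -0.3750
v = R·ω = -0.3750·2.0000 = -0.7500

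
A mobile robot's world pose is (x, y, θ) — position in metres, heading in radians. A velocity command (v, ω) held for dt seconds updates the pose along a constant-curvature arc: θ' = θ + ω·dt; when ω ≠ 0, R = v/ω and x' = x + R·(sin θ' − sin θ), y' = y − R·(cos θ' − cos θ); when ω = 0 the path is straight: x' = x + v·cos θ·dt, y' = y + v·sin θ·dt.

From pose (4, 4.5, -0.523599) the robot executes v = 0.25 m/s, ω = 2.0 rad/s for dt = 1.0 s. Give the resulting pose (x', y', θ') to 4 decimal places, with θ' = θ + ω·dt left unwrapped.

θ' = -0.5236 + 2.0·1.0 = 1.4764
R = v/ω = 0.25/2.0 = 0.1250
x' = 4 + 0.1250·(sin 1.4764 − sin -0.5236) = 4.1869
y' = 4.5 − 0.1250·(cos 1.4764 − cos -0.5236) = 4.5965

(4.1869, 4.5965, 1.4764)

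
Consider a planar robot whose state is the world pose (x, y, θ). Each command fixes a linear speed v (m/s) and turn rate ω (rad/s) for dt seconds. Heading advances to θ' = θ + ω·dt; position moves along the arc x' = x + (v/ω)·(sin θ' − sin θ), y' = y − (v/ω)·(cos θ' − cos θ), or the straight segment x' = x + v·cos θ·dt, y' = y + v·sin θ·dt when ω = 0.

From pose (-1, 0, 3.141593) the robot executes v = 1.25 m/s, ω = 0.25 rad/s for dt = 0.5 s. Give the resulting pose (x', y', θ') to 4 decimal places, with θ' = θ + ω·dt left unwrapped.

θ' = 3.1416 + 0.25·0.5 = 3.2666
R = v/ω = 1.25/0.25 = 5.0000
x' = -1 + 5.0000·(sin 3.2666 − sin 3.1416) = -1.6234
y' = 0 − 5.0000·(cos 3.2666 − cos 3.1416) = -0.0390

(-1.6234, -0.0390, 3.2666)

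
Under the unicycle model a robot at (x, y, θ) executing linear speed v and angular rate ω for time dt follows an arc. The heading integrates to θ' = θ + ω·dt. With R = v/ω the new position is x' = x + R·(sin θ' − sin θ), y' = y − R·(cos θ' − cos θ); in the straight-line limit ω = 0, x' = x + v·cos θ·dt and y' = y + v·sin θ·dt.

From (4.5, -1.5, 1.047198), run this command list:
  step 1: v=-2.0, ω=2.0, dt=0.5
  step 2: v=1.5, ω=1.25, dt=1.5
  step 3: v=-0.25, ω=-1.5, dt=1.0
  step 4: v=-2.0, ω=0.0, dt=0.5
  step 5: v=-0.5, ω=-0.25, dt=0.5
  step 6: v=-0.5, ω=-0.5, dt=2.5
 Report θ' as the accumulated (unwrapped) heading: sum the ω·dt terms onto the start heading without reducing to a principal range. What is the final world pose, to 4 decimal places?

step 1: θ'=2.0472 (R=-1.0000) → pose (4.4774, -2.4586, 2.0472)
step 2: θ'=3.9222 (R=1.2000) → pose (2.5665, -2.1563, 3.9222)
step 3: θ'=2.4222 (R=0.1667) → pose (2.7936, -2.1493, 2.4222)
step 4: θ'=2.4222 (straight) → pose (3.5459, -2.8083, 2.4222)
step 5: θ'=2.2972 (R=2.0000) → pose (3.7231, -2.9843, 2.2972)
step 6: θ'=1.0472 (R=1.0000) → pose (3.8416, -4.1485, 1.0472)

(3.8416, -4.1485, 1.0472)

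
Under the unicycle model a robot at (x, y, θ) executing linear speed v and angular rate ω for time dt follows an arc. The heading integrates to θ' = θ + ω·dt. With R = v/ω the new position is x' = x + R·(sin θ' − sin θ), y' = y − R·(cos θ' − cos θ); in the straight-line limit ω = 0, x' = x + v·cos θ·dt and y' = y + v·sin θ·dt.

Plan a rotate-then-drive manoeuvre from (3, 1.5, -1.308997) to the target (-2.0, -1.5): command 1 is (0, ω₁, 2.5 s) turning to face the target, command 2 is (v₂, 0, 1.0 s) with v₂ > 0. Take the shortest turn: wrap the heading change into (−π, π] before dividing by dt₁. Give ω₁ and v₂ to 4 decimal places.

heading to target = atan2(-1.5−1.5, -2−3) = -2.6012
Δθ = wrap(-2.6012 − -1.3090) = -1.2922; ω₁ = Δθ/dt₁ = -0.5169
distance = √((-2−3)² + (-1.5−1.5)²) = 5.8310; v₂ = distance/dt₂ = 5.8310

ω₁ = -0.5169, v₂ = 5.8310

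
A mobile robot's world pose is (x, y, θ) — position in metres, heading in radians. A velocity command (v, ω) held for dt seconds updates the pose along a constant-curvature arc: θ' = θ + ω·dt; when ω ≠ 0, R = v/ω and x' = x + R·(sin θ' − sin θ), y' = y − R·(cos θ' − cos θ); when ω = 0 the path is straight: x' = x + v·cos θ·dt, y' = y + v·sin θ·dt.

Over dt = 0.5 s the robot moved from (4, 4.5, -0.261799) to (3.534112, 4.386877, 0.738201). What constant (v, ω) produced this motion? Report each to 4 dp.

Δθ = 0.738201 − -0.261799 = 1.000000
ω = Δθ/dt = 1.000000/0.5 = 2.0000
R = Δx/(sin θ' − sin θ) = -0.5000
v = R·ω = -0.5000·2.0000 = -1.0000

v = -1.0000, ω = 2.0000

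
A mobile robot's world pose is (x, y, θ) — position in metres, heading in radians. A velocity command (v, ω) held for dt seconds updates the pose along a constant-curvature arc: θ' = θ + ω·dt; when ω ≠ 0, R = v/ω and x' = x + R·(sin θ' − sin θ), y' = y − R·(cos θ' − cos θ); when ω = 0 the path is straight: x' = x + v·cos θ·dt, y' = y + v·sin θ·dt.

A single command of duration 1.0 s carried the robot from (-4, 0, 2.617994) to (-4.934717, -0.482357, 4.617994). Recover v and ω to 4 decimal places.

Δθ = 4.617994 − 2.617994 = 2.000000
ω = Δθ/dt = 2.000000/1.0 = 2.0000
R = Δx/(sin θ' − sin θ) = 0.6250
v = R·ω = 0.6250·2.0000 = 1.2500

v = 1.2500, ω = 2.0000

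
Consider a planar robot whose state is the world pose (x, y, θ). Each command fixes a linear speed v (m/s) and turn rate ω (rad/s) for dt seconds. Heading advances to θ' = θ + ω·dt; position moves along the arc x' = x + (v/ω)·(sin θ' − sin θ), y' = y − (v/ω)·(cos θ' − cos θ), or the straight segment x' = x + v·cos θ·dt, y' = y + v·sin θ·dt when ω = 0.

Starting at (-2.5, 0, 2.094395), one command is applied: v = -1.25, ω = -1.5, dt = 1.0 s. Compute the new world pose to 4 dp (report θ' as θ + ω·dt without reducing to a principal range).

(-2.7550, -1.1071, 0.5944)

θ' = 2.0944 + -1.5·1.0 = 0.5944
R = v/ω = -1.25/-1.5 = 0.8333
x' = -2.5 + 0.8333·(sin 0.5944 − sin 2.0944) = -2.7550
y' = 0 − 0.8333·(cos 0.5944 − cos 2.0944) = -1.1071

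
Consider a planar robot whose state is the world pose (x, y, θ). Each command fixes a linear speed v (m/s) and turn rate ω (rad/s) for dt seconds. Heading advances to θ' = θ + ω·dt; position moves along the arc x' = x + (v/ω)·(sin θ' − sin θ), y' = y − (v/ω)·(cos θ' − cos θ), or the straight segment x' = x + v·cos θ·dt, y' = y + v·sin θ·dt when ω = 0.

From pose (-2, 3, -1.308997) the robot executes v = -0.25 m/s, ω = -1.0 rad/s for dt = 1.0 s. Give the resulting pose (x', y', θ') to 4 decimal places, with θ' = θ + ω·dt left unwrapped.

(-1.9434, 3.2329, -2.3090)

θ' = -1.3090 + -1.0·1.0 = -2.3090
R = v/ω = -0.25/-1.0 = 0.2500
x' = -2 + 0.2500·(sin -2.3090 − sin -1.3090) = -1.9434
y' = 3 − 0.2500·(cos -2.3090 − cos -1.3090) = 3.2329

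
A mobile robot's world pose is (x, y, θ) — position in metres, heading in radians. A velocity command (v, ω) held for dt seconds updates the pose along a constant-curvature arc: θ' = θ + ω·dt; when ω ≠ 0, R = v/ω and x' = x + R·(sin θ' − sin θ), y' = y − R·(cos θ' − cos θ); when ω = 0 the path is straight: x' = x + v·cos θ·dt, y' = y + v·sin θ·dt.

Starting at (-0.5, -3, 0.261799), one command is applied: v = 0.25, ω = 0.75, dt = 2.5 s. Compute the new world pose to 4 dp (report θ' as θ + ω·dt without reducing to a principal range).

(-0.3049, -2.4993, 2.1368)

θ' = 0.2618 + 0.75·2.5 = 2.1368
R = v/ω = 0.25/0.75 = 0.3333
x' = -0.5 + 0.3333·(sin 2.1368 − sin 0.2618) = -0.3049
y' = -3 − 0.3333·(cos 2.1368 − cos 0.2618) = -2.4993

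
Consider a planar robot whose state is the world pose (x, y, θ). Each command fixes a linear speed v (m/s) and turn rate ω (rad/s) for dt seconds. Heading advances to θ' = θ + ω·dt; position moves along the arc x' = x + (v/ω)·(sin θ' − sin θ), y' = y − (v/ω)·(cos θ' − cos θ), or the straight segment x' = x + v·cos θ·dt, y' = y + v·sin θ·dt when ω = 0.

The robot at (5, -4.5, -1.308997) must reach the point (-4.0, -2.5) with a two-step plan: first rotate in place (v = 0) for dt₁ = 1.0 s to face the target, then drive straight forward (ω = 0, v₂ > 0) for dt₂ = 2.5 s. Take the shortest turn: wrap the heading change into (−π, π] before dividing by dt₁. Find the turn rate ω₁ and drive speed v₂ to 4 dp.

heading to target = atan2(-2.5−-4.5, -4−5) = 2.9229
Δθ = wrap(2.9229 − -1.3090) = -2.0513; ω₁ = Δθ/dt₁ = -2.0513
distance = √((-4−5)² + (-2.5−-4.5)²) = 9.2195; v₂ = distance/dt₂ = 3.6878

ω₁ = -2.0513, v₂ = 3.6878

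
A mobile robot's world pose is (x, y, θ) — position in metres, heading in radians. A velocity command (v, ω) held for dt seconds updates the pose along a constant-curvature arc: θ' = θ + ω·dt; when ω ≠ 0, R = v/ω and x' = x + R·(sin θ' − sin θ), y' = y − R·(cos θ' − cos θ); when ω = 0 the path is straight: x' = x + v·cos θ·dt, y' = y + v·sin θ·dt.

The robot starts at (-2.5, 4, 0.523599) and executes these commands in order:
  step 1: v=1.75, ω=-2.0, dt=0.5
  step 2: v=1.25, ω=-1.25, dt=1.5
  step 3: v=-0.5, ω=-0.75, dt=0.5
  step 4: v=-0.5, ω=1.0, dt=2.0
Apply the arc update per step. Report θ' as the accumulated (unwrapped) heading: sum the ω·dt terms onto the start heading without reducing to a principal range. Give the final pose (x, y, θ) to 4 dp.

step 1: θ'=-0.4764 (R=-0.8750) → pose (-1.6612, 4.0198, -0.4764)
step 2: θ'=-2.3514 (R=-1.0000) → pose (-1.4093, 2.4274, -2.3514)
step 3: θ'=-2.7264 (R=0.6667) → pose (-1.2046, 2.5683, -2.7264)
step 4: θ'=-0.7264 (R=-0.5000) → pose (-1.0742, 3.3996, -0.7264)

(-1.0742, 3.3996, -0.7264)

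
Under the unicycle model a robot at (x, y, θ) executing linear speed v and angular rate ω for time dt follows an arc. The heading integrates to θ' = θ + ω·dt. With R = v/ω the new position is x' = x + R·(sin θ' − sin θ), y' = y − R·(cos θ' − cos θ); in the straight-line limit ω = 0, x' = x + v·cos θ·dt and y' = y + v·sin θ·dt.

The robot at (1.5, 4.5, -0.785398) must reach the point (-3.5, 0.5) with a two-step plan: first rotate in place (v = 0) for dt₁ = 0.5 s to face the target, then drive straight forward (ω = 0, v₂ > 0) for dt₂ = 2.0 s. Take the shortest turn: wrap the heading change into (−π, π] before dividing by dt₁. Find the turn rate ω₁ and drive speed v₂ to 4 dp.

ω₁ = -3.3629, v₂ = 3.2016

heading to target = atan2(0.5−4.5, -3.5−1.5) = -2.4669
Δθ = wrap(-2.4669 − -0.7854) = -1.6815; ω₁ = Δθ/dt₁ = -3.3629
distance = √((-3.5−1.5)² + (0.5−4.5)²) = 6.4031; v₂ = distance/dt₂ = 3.2016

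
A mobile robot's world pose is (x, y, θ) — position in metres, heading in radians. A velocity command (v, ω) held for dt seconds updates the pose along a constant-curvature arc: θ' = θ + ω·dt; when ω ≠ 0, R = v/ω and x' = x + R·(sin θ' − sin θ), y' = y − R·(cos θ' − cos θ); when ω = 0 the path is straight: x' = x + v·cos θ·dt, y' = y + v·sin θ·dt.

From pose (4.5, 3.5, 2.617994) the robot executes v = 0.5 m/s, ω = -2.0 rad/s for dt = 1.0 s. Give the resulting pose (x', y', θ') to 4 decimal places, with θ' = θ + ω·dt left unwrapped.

(4.4801, 3.9203, 0.6180)

θ' = 2.6180 + -2.0·1.0 = 0.6180
R = v/ω = 0.5/-2.0 = -0.2500
x' = 4.5 + -0.2500·(sin 0.6180 − sin 2.6180) = 4.4801
y' = 3.5 − -0.2500·(cos 0.6180 − cos 2.6180) = 3.9203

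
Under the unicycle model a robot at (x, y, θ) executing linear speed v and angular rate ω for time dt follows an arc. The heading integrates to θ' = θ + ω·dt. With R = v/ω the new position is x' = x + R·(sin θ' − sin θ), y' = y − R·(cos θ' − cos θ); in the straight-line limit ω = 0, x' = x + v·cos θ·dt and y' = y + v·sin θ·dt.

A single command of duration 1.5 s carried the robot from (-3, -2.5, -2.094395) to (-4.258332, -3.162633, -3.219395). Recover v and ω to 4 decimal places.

Δθ = -3.219395 − -2.094395 = -1.125000
ω = Δθ/dt = -1.125000/1.5 = -0.7500
R = Δx/(sin θ' − sin θ) = -1.3333
v = R·ω = -1.3333·-0.7500 = 1.0000

v = 1.0000, ω = -0.7500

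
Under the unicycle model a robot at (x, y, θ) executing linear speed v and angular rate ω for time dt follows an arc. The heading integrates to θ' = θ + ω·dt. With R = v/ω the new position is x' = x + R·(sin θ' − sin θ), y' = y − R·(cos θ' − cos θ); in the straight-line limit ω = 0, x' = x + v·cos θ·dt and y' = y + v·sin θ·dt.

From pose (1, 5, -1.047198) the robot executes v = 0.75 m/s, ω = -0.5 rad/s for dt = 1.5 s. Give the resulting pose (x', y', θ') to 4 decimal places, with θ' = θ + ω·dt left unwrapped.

θ' = -1.0472 + -0.5·1.5 = -1.7972
R = v/ω = 0.75/-0.5 = -1.5000
x' = 1 + -1.5000·(sin -1.7972 − sin -1.0472) = 1.1627
y' = 5 − -1.5000·(cos -1.7972 − cos -1.0472) = 3.9133

(1.1627, 3.9133, -1.7972)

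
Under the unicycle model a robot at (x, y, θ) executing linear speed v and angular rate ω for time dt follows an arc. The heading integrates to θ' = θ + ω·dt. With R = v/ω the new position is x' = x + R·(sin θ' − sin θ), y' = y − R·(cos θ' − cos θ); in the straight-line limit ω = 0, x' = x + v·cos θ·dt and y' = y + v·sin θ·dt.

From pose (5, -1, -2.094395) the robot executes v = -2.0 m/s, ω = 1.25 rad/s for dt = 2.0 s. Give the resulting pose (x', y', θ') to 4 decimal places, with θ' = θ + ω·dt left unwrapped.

θ' = -2.0944 + 1.25·2.0 = 0.4056
R = v/ω = -2.0/1.25 = -1.6000
x' = 5 + -1.6000·(sin 0.4056 − sin -2.0944) = 2.9830
y' = -1 − -1.6000·(cos 0.4056 − cos -2.0944) = 1.2702

(2.9830, 1.2702, 0.4056)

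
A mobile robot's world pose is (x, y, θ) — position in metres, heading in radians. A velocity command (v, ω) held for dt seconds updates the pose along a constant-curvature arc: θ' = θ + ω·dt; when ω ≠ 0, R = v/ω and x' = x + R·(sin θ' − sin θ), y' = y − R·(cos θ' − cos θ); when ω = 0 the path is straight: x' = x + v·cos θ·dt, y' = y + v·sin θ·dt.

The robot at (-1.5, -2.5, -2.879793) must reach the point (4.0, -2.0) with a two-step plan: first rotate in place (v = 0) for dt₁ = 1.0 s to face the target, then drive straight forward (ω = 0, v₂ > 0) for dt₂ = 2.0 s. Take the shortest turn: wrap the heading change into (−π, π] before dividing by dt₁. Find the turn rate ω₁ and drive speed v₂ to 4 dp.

heading to target = atan2(-2−-2.5, 4−-1.5) = 0.0907
Δθ = wrap(0.0907 − -2.8798) = 2.9705; ω₁ = Δθ/dt₁ = 2.9705
distance = √((4−-1.5)² + (-2−-2.5)²) = 5.5227; v₂ = distance/dt₂ = 2.7613

ω₁ = 2.9705, v₂ = 2.7613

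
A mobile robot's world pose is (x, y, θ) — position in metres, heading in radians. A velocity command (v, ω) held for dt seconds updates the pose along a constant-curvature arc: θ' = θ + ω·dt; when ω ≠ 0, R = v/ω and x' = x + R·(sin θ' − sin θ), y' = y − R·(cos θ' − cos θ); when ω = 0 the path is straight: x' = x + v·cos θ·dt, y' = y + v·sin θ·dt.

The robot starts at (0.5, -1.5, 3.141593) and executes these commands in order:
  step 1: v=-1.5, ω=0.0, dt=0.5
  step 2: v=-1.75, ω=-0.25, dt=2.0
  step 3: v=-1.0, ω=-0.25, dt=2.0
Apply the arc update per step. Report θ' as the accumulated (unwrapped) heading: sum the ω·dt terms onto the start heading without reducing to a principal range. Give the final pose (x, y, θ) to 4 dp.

(6.0542, -3.7060, 2.1416)

step 1: θ'=3.1416 (straight) → pose (1.2500, -1.5000, 3.1416)
step 2: θ'=2.6416 (R=7.0000) → pose (4.6060, -2.3569, 2.6416)
step 3: θ'=2.1416 (R=4.0000) → pose (6.0542, -3.7060, 2.1416)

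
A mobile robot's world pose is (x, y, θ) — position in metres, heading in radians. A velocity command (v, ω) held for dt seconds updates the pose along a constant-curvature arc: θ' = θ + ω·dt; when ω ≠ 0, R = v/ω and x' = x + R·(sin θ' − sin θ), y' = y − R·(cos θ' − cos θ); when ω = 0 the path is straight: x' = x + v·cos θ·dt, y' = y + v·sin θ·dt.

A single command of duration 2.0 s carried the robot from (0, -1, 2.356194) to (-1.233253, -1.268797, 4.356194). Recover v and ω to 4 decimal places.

Δθ = 4.356194 − 2.356194 = 2.000000
ω = Δθ/dt = 2.000000/2.0 = 1.0000
R = Δx/(sin θ' − sin θ) = 0.7500
v = R·ω = 0.7500·1.0000 = 0.7500

v = 0.7500, ω = 1.0000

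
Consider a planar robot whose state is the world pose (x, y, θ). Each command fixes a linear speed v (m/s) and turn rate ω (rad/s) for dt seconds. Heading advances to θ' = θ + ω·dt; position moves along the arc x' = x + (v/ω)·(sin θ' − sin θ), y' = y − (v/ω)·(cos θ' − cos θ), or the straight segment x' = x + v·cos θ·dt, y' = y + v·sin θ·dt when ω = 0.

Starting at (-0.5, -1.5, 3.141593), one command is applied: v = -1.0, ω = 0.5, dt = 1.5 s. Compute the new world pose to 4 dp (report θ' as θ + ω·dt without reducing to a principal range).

θ' = 3.1416 + 0.5·1.5 = 3.8916
R = v/ω = -1.0/0.5 = -2.0000
x' = -0.5 + -2.0000·(sin 3.8916 − sin 3.1416) = 0.8633
y' = -1.5 − -2.0000·(cos 3.8916 − cos 3.1416) = -0.9634

(0.8633, -0.9634, 3.8916)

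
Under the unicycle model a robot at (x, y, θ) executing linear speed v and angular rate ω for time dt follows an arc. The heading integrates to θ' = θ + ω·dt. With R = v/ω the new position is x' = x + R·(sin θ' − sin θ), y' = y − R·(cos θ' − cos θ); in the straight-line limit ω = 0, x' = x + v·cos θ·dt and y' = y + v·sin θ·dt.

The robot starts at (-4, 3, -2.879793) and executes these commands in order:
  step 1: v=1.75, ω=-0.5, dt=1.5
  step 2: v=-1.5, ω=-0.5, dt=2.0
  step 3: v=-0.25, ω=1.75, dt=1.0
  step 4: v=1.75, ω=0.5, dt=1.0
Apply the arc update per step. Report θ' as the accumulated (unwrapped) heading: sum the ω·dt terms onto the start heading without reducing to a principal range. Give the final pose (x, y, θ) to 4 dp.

step 1: θ'=-3.6298 (R=-3.5000) → pose (-6.5475, 3.2896, -3.6298)
step 2: θ'=-4.6298 (R=3.0000) → pose (-4.9648, 0.8876, -4.6298)
step 3: θ'=-2.8798 (R=-0.1429) → pose (-4.7855, 0.7614, -2.8798)
step 4: θ'=-2.3798 (R=3.5000) → pose (-6.2954, -0.0868, -2.3798)

(-6.2954, -0.0868, -2.3798)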